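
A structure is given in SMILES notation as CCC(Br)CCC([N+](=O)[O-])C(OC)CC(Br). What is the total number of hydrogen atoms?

Atom tally by fragment:
  CH3 → C:1 H:3
  CH2 → C:1 H:2
  CH(Br) → C:1 H:1 Br:1
  CH2 → C:1 H:2
  CH2 → C:1 H:2
  CH(NO2) → C:1 H:1 N:1 O:2
  CH(OCH3) → C:2 H:4 O:1
  CH2 → C:1 H:2
  CH2Br → C:1 H:2 Br:1
Element totals:
  C: 10
  H: 19
  Br: 2
  N: 1
  O: 3

19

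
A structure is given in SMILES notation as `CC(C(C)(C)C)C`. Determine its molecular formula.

Atom tally by fragment:
  CH3 → C:1 H:3
  CH(C(CH3)3) → C:5 H:10
  CH3 → C:1 H:3
Element totals:
  C: 7
  H: 16

C7H16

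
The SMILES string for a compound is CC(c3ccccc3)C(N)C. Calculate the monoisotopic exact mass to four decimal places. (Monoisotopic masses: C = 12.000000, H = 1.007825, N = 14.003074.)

Atom tally by fragment:
  CH3 → C:1 H:3
  CH(C6H5) → C:7 H:6
  CH(NH2) → C:1 H:3 N:1
  CH3 → C:1 H:3
Element totals:
  C: 10
  H: 15
  N: 1
Molecular formula: C10H15N.
  M = 10(12.0) + 15(1.007825) + 14.003074
    = 120.000000 + 15.117375 + 14.003074 = 149.120449

149.1204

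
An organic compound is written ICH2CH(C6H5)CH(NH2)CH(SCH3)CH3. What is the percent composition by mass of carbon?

42.99%

Atom tally by fragment:
  ICH2 → C:1 H:2 I:1
  CH(C6H5) → C:7 H:6
  CH(NH2) → C:1 H:3 N:1
  CH(SCH3) → C:2 H:4 S:1
  CH3 → C:1 H:3
Element totals:
  C: 12
  H: 18
  I: 1
  N: 1
  S: 1
Molecular formula: C12H18INS.
Molar mass = 335.247 g/mol.
Mass from C: 12 × 12.011 = 144.132 g/mol.
%C = 144.132 / 335.247 × 100 = 42.99%.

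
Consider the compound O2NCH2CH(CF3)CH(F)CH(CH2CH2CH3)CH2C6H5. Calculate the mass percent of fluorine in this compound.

23.65%

Atom tally by fragment:
  O2NCH2 → C:1 H:2 N:1 O:2
  CH(CF3) → C:2 H:1 F:3
  CH(F) → C:1 H:1 F:1
  CH(CH2CH2CH3) → C:4 H:8
  CH2C6H5 → C:7 H:7
Element totals:
  C: 15
  H: 19
  F: 4
  N: 1
  O: 2
Molecular formula: C15H19F4NO2.
Molar mass = 321.314 g/mol.
Mass from F: 4 × 18.998 = 75.992 g/mol.
%F = 75.992 / 321.314 × 100 = 23.65%.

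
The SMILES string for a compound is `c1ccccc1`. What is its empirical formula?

Atom tally by fragment:
  benzene ring core → C:6 H:6
Element totals:
  C: 6
  H: 6
Molecular formula: C6H6.
gcd of subscripts = 6; dividing each by 6:
  C: 6/6 = 1
  H: 6/6 = 1

CH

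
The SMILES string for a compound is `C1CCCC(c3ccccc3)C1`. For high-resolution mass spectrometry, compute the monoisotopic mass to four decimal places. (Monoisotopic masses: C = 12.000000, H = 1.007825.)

160.1252

Atom tally by fragment:
  cyclohexane ring core → C:6 H:12
  (− 1 ring H displaced by substituents)
  + C6H5 → C:6 H:5
Element totals:
  C: 12
  H: 16
Molecular formula: C12H16.
  M = 12(12.0) + 16(1.007825)
    = 144.000000 + 16.125200 = 160.125200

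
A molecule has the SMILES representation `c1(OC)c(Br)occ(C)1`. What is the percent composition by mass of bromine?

Atom tally by fragment:
  furan ring core → C:4 H:4 O:1
  (− 3 ring H displaced by substituents)
  + OCH3 → C:1 H:3 O:1
  + Br → Br:1
  + CH3 → C:1 H:3
Element totals:
  C: 6
  H: 7
  Br: 1
  O: 2
Molecular formula: C6H7BrO2.
Molar mass = 191.024 g/mol.
Mass from Br: 1 × 79.904 = 79.904 g/mol.
%Br = 79.904 / 191.024 × 100 = 41.83%.

41.83%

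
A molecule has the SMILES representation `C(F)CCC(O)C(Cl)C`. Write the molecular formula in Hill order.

C6H12ClFO

Atom tally by fragment:
  FCH2 → C:1 H:2 F:1
  CH2 → C:1 H:2
  CH2 → C:1 H:2
  CH(OH) → C:1 H:2 O:1
  CH(Cl) → C:1 H:1 Cl:1
  CH3 → C:1 H:3
Element totals:
  C: 6
  H: 12
  Cl: 1
  F: 1
  O: 1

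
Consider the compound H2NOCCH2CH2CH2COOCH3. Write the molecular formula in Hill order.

C6H11NO3

Atom tally by fragment:
  H2NOCCH2 → C:2 H:4 O:1 N:1
  CH2 → C:1 H:2
  CH2COOCH3 → C:3 H:5 O:2
Element totals:
  C: 6
  H: 11
  N: 1
  O: 3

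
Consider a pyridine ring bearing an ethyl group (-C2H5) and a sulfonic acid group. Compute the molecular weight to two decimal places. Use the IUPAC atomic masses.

Atom tally by fragment:
  pyridine ring core → C:5 H:5 N:1
  (− 2 ring H displaced by substituents)
  + C2H5 → C:2 H:5
  + SO3H → S:1 O:3 H:1
Element totals:
  C: 7
  H: 9
  N: 1
  O: 3
  S: 1
Molecular formula: C7H9NO3S.
  M = 7(12.011) + 9(1.008) + 14.007 + 3(15.999) + 32.06
    = 84.077 + 9.072 + 14.007 + 47.997 + 32.060 = 187.213

187.21 g/mol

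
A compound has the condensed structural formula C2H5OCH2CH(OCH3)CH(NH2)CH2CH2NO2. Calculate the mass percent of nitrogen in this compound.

13.58%

Element totals:
  C: 8
  H: 18
  N: 2
  O: 4
Molecular formula: C8H18N2O4.
Molar mass = 206.242 g/mol.
Mass from N: 2 × 14.007 = 28.014 g/mol.
%N = 28.014 / 206.242 × 100 = 13.58%.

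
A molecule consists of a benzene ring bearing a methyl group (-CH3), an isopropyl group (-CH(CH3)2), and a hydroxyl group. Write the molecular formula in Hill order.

C10H14O

Atom tally by fragment:
  benzene ring core → C:6 H:6
  (− 3 ring H displaced by substituents)
  + CH3 → C:1 H:3
  + CH(CH3)2 → C:3 H:7
  + OH → O:1 H:1
Element totals:
  C: 10
  H: 14
  O: 1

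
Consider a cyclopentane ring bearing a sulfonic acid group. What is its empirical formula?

Atom tally by fragment:
  cyclopentane ring core → C:5 H:10
  (− 1 ring H displaced by substituents)
  + SO3H → S:1 O:3 H:1
Element totals:
  C: 5
  H: 10
  O: 3
  S: 1
Molecular formula: C5H10O3S.
gcd of subscripts (5, 10, 3, 1) = 1, so the empirical formula equals the molecular formula.

C5H10O3S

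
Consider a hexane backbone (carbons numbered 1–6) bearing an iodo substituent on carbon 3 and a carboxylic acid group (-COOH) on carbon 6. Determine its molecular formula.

Atom tally by fragment:
  CH3 → C:1 H:3
  CH2 → C:1 H:2
  CH(I) → C:1 H:1 I:1
  CH2 → C:1 H:2
  CH2 → C:1 H:2
  CH2COOH → C:2 H:3 O:2
Element totals:
  C: 7
  H: 13
  I: 1
  O: 2

C7H13IO2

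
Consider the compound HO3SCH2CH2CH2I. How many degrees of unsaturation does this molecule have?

Element totals:
  C: 3
  H: 7
  I: 1
  O: 3
  S: 1
Molecular formula: C3H7IO3S.
DoU = (2C + 2 + N − H − X) / 2 = (2·3 + 2 + 0 − 7 − 1) / 2 = 0.

0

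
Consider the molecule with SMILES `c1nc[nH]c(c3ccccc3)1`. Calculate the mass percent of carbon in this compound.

Atom tally by fragment:
  imidazole ring core → C:3 H:4 N:2
  (− 1 ring H displaced by substituents)
  + C6H5 → C:6 H:5
Element totals:
  C: 9
  H: 8
  N: 2
Molecular formula: C9H8N2.
Molar mass = 144.177 g/mol.
Mass from C: 9 × 12.011 = 108.099 g/mol.
%C = 108.099 / 144.177 × 100 = 74.98%.

74.98%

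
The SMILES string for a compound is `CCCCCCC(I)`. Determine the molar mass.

226.10 g/mol

Atom tally by fragment:
  CH3 → C:1 H:3
  CH2 → C:1 H:2
  CH2 → C:1 H:2
  CH2 → C:1 H:2
  CH2 → C:1 H:2
  CH2 → C:1 H:2
  CH2I → C:1 H:2 I:1
Element totals:
  C: 7
  H: 15
  I: 1
Molecular formula: C7H15I.
  M = 7(12.011) + 15(1.008) + 126.904
    = 84.077 + 15.120 + 126.904 = 226.101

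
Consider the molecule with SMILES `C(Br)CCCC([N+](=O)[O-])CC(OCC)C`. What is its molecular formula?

Atom tally by fragment:
  BrCH2 → C:1 H:2 Br:1
  CH2 → C:1 H:2
  CH2 → C:1 H:2
  CH2 → C:1 H:2
  CH(NO2) → C:1 H:1 N:1 O:2
  CH2 → C:1 H:2
  CH(OC2H5) → C:3 H:6 O:1
  CH3 → C:1 H:3
Element totals:
  C: 10
  H: 20
  Br: 1
  N: 1
  O: 3

C10H20BrNO3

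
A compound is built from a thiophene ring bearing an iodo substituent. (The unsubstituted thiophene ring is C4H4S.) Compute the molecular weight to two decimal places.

210.03 g/mol

Atom tally by fragment:
  thiophene ring core → C:4 H:4 S:1
  (− 1 ring H displaced by substituents)
  + I → I:1
Element totals:
  C: 4
  H: 3
  I: 1
  S: 1
Molecular formula: C4H3IS.
  M = 4(12.011) + 3(1.008) + 126.904 + 32.06
    = 48.044 + 3.024 + 126.904 + 32.060 = 210.032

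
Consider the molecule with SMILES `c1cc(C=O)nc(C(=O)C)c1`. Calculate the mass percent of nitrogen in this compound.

Atom tally by fragment:
  pyridine ring core → C:5 H:5 N:1
  (− 2 ring H displaced by substituents)
  + CHO → C:1 H:1 O:1
  + COCH3 → C:2 H:3 O:1
Element totals:
  C: 8
  H: 7
  N: 1
  O: 2
Molecular formula: C8H7NO2.
Molar mass = 149.149 g/mol.
Mass from N: 1 × 14.007 = 14.007 g/mol.
%N = 14.007 / 149.149 × 100 = 9.39%.

9.39%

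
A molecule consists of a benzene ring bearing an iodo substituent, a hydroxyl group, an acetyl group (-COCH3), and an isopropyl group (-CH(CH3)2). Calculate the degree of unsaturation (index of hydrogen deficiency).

Atom tally by fragment:
  benzene ring core → C:6 H:6
  (− 4 ring H displaced by substituents)
  + I → I:1
  + OH → O:1 H:1
  + COCH3 → C:2 H:3 O:1
  + CH(CH3)2 → C:3 H:7
Element totals:
  C: 11
  H: 13
  I: 1
  O: 2
Molecular formula: C11H13IO2.
DoU = (2C + 2 + N − H − X) / 2 = (2·11 + 2 + 0 − 13 − 1) / 2 = 5.

5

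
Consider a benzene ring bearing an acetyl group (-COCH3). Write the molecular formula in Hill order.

C8H8O

Atom tally by fragment:
  benzene ring core → C:6 H:6
  (− 1 ring H displaced by substituents)
  + COCH3 → C:2 H:3 O:1
Element totals:
  C: 8
  H: 8
  O: 1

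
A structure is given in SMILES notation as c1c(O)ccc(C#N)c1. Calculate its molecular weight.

Atom tally by fragment:
  benzene ring core → C:6 H:6
  (− 2 ring H displaced by substituents)
  + OH → O:1 H:1
  + CN → C:1 N:1
Element totals:
  C: 7
  H: 5
  N: 1
  O: 1
Molecular formula: C7H5NO.
  M = 7(12.011) + 5(1.008) + 14.007 + 15.999
    = 84.077 + 5.040 + 14.007 + 15.999 = 119.123

119.12 g/mol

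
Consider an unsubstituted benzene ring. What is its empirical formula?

CH

Atom tally by fragment:
  benzene ring core → C:6 H:6
Element totals:
  C: 6
  H: 6
Molecular formula: C6H6.
gcd of subscripts = 6; dividing each by 6:
  C: 6/6 = 1
  H: 6/6 = 1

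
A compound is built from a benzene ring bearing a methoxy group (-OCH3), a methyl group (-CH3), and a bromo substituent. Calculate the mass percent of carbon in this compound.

Atom tally by fragment:
  benzene ring core → C:6 H:6
  (− 3 ring H displaced by substituents)
  + OCH3 → C:1 H:3 O:1
  + CH3 → C:1 H:3
  + Br → Br:1
Element totals:
  C: 8
  H: 9
  Br: 1
  O: 1
Molecular formula: C8H9BrO.
Molar mass = 201.063 g/mol.
Mass from C: 8 × 12.011 = 96.088 g/mol.
%C = 96.088 / 201.063 × 100 = 47.79%.

47.79%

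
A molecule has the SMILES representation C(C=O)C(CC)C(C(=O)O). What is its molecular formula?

Atom tally by fragment:
  OHCCH2 → C:2 H:3 O:1
  CH(C2H5) → C:3 H:6
  CH2COOH → C:2 H:3 O:2
Element totals:
  C: 7
  H: 12
  O: 3

C7H12O3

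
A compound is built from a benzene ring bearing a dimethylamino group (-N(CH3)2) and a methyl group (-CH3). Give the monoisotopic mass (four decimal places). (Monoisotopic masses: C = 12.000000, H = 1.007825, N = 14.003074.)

135.1048

Atom tally by fragment:
  benzene ring core → C:6 H:6
  (− 2 ring H displaced by substituents)
  + N(CH3)2 → N:1 C:2 H:6
  + CH3 → C:1 H:3
Element totals:
  C: 9
  H: 13
  N: 1
Molecular formula: C9H13N.
  M = 9(12.0) + 13(1.007825) + 14.003074
    = 108.000000 + 13.101725 + 14.003074 = 135.104799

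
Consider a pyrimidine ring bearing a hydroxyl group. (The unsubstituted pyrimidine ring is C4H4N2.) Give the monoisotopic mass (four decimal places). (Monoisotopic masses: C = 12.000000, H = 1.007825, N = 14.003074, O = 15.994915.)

96.0324

Atom tally by fragment:
  pyrimidine ring core → C:4 H:4 N:2
  (− 1 ring H displaced by substituents)
  + OH → O:1 H:1
Element totals:
  C: 4
  H: 4
  N: 2
  O: 1
Molecular formula: C4H4N2O.
  M = 4(12.0) + 4(1.007825) + 2(14.003074) + 15.994915
    = 48.000000 + 4.031300 + 28.006148 + 15.994915 = 96.032363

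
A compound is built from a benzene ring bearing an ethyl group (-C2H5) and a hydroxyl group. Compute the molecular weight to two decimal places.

Atom tally by fragment:
  benzene ring core → C:6 H:6
  (− 2 ring H displaced by substituents)
  + C2H5 → C:2 H:5
  + OH → O:1 H:1
Element totals:
  C: 8
  H: 10
  O: 1
Molecular formula: C8H10O.
  M = 8(12.011) + 10(1.008) + 15.999
    = 96.088 + 10.080 + 15.999 = 122.167

122.17 g/mol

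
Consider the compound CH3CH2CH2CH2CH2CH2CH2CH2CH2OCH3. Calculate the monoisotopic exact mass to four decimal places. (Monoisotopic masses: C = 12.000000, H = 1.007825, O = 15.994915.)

Element totals:
  C: 10
  H: 22
  O: 1
Molecular formula: C10H22O.
  M = 10(12.0) + 22(1.007825) + 15.994915
    = 120.000000 + 22.172150 + 15.994915 = 158.167065

158.1671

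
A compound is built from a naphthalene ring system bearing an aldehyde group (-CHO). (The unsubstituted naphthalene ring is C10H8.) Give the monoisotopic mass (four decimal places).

156.0575

Atom tally by fragment:
  naphthalene ring system core → C:10 H:8
  (− 1 ring H displaced by substituents)
  + CHO → C:1 H:1 O:1
Element totals:
  C: 11
  H: 8
  O: 1
Molecular formula: C11H8O.
  M = 11(12.0) + 8(1.007825) + 15.994915
    = 132.000000 + 8.062600 + 15.994915 = 156.057515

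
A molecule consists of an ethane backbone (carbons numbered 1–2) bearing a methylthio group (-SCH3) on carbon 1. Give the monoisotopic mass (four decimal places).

76.0347

Atom tally by fragment:
  CH3SCH2 → C:2 H:5 S:1
  CH3 → C:1 H:3
Element totals:
  C: 3
  H: 8
  S: 1
Molecular formula: C3H8S.
  M = 3(12.0) + 8(1.007825) + 31.972071
    = 36.000000 + 8.062600 + 31.972071 = 76.034671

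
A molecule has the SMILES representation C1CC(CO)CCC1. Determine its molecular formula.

C7H14O

Atom tally by fragment:
  cyclohexane ring core → C:6 H:12
  (− 1 ring H displaced by substituents)
  + CH2OH → C:1 H:3 O:1
Element totals:
  C: 7
  H: 14
  O: 1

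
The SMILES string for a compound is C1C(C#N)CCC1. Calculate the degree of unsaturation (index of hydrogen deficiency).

3

Atom tally by fragment:
  cyclopentane ring core → C:5 H:10
  (− 1 ring H displaced by substituents)
  + CN → C:1 N:1
Element totals:
  C: 6
  H: 9
  N: 1
Molecular formula: C6H9N.
DoU = (2C + 2 + N − H − X) / 2 = (2·6 + 2 + 1 − 9 − 0) / 2 = 3.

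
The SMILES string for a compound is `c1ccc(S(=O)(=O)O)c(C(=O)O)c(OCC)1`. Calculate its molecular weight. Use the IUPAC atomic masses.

246.23 g/mol

Atom tally by fragment:
  benzene ring core → C:6 H:6
  (− 3 ring H displaced by substituents)
  + SO3H → S:1 O:3 H:1
  + COOH → C:1 H:1 O:2
  + OC2H5 → C:2 H:5 O:1
Element totals:
  C: 9
  H: 10
  O: 6
  S: 1
Molecular formula: C9H10O6S.
  M = 9(12.011) + 10(1.008) + 6(15.999) + 32.06
    = 108.099 + 10.080 + 95.994 + 32.060 = 246.233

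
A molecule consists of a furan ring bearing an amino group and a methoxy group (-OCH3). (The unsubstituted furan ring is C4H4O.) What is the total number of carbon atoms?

Atom tally by fragment:
  furan ring core → C:4 H:4 O:1
  (− 2 ring H displaced by substituents)
  + NH2 → N:1 H:2
  + OCH3 → C:1 H:3 O:1
Element totals:
  C: 5
  H: 7
  N: 1
  O: 2

5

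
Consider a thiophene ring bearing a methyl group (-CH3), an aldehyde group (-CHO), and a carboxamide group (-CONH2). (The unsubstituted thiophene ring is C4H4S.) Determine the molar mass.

169.20 g/mol

Atom tally by fragment:
  thiophene ring core → C:4 H:4 S:1
  (− 3 ring H displaced by substituents)
  + CH3 → C:1 H:3
  + CHO → C:1 H:1 O:1
  + CONH2 → C:1 H:2 O:1 N:1
Element totals:
  C: 7
  H: 7
  N: 1
  O: 2
  S: 1
Molecular formula: C7H7NO2S.
  M = 7(12.011) + 7(1.008) + 14.007 + 2(15.999) + 32.06
    = 84.077 + 7.056 + 14.007 + 31.998 + 32.060 = 169.198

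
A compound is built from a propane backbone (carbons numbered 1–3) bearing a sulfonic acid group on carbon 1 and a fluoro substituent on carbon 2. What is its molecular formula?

Atom tally by fragment:
  HO3SCH2 → C:1 H:3 S:1 O:3
  CH(F) → C:1 H:1 F:1
  CH3 → C:1 H:3
Element totals:
  C: 3
  H: 7
  F: 1
  O: 3
  S: 1

C3H7FO3S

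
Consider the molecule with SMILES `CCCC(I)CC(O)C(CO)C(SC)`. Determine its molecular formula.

C10H21IO2S

Atom tally by fragment:
  CH3 → C:1 H:3
  CH2 → C:1 H:2
  CH2 → C:1 H:2
  CH(I) → C:1 H:1 I:1
  CH2 → C:1 H:2
  CH(OH) → C:1 H:2 O:1
  CH(CH2OH) → C:2 H:4 O:1
  CH2SCH3 → C:2 H:5 S:1
Element totals:
  C: 10
  H: 21
  I: 1
  O: 2
  S: 1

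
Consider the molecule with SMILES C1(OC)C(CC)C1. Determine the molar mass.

Atom tally by fragment:
  cyclopropane ring core → C:3 H:6
  (− 2 ring H displaced by substituents)
  + OCH3 → C:1 H:3 O:1
  + C2H5 → C:2 H:5
Element totals:
  C: 6
  H: 12
  O: 1
Molecular formula: C6H12O.
  M = 6(12.011) + 12(1.008) + 15.999
    = 72.066 + 12.096 + 15.999 = 100.161

100.16 g/mol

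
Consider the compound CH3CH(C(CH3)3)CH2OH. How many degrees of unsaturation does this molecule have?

0

Atom tally by fragment:
  CH3 → C:1 H:3
  CH(C(CH3)3) → C:5 H:10
  CH2OH → C:1 H:3 O:1
Element totals:
  C: 7
  H: 16
  O: 1
Molecular formula: C7H16O.
DoU = (2C + 2 + N − H − X) / 2 = (2·7 + 2 + 0 − 16 − 0) / 2 = 0.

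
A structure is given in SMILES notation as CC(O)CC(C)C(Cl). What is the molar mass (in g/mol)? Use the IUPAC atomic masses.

136.62 g/mol

Atom tally by fragment:
  CH3 → C:1 H:3
  CH(OH) → C:1 H:2 O:1
  CH2 → C:1 H:2
  CH(CH3) → C:2 H:4
  CH2Cl → C:1 H:2 Cl:1
Element totals:
  C: 6
  H: 13
  Cl: 1
  O: 1
Molecular formula: C6H13ClO.
  M = 6(12.011) + 13(1.008) + 35.45 + 15.999
    = 72.066 + 13.104 + 35.450 + 15.999 = 136.619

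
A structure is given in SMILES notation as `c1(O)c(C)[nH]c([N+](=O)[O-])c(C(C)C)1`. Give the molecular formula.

Atom tally by fragment:
  pyrrole ring core → C:4 H:5 N:1
  (− 4 ring H displaced by substituents)
  + OH → O:1 H:1
  + CH3 → C:1 H:3
  + NO2 → N:1 O:2
  + CH(CH3)2 → C:3 H:7
Element totals:
  C: 8
  H: 12
  N: 2
  O: 3

C8H12N2O3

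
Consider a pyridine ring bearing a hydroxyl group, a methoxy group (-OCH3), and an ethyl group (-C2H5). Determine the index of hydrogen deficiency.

4

Atom tally by fragment:
  pyridine ring core → C:5 H:5 N:1
  (− 3 ring H displaced by substituents)
  + OH → O:1 H:1
  + OCH3 → C:1 H:3 O:1
  + C2H5 → C:2 H:5
Element totals:
  C: 8
  H: 11
  N: 1
  O: 2
Molecular formula: C8H11NO2.
DoU = (2C + 2 + N − H − X) / 2 = (2·8 + 2 + 1 − 11 − 0) / 2 = 4.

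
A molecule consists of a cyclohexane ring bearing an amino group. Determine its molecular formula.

C6H13N

Atom tally by fragment:
  cyclohexane ring core → C:6 H:12
  (− 1 ring H displaced by substituents)
  + NH2 → N:1 H:2
Element totals:
  C: 6
  H: 13
  N: 1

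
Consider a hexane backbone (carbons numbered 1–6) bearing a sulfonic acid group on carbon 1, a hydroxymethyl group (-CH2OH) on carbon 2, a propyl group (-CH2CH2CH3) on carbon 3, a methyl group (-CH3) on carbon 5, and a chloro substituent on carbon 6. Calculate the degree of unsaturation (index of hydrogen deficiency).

0

Atom tally by fragment:
  HO3SCH2 → C:1 H:3 S:1 O:3
  CH(CH2OH) → C:2 H:4 O:1
  CH(CH2CH2CH3) → C:4 H:8
  CH2 → C:1 H:2
  CH(CH3) → C:2 H:4
  CH2Cl → C:1 H:2 Cl:1
Element totals:
  C: 11
  H: 23
  Cl: 1
  O: 4
  S: 1
Molecular formula: C11H23ClO4S.
DoU = (2C + 2 + N − H − X) / 2 = (2·11 + 2 + 0 − 23 − 1) / 2 = 0.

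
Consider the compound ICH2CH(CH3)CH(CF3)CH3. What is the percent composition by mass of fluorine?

21.42%

Element totals:
  C: 6
  H: 10
  F: 3
  I: 1
Molecular formula: C6H10F3I.
Molar mass = 266.044 g/mol.
Mass from F: 3 × 18.998 = 56.994 g/mol.
%F = 56.994 / 266.044 × 100 = 21.42%.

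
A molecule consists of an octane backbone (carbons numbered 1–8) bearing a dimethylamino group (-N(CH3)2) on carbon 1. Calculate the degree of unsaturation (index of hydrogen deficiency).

Atom tally by fragment:
  (CH3)2NCH2 → C:3 H:8 N:1
  CH2 → C:1 H:2
  CH2 → C:1 H:2
  CH2 → C:1 H:2
  CH2 → C:1 H:2
  CH2 → C:1 H:2
  CH2 → C:1 H:2
  CH3 → C:1 H:3
Element totals:
  C: 10
  H: 23
  N: 1
Molecular formula: C10H23N.
DoU = (2C + 2 + N − H − X) / 2 = (2·10 + 2 + 1 − 23 − 0) / 2 = 0.

0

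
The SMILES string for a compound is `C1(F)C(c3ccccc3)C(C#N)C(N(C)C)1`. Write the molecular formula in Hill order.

C13H15FN2

Atom tally by fragment:
  cyclobutane ring core → C:4 H:8
  (− 4 ring H displaced by substituents)
  + F → F:1
  + C6H5 → C:6 H:5
  + CN → C:1 N:1
  + N(CH3)2 → N:1 C:2 H:6
Element totals:
  C: 13
  H: 15
  F: 1
  N: 2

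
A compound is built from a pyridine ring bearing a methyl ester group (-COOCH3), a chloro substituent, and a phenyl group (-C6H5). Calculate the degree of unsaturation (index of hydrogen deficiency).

9

Atom tally by fragment:
  pyridine ring core → C:5 H:5 N:1
  (− 3 ring H displaced by substituents)
  + COOCH3 → C:2 H:3 O:2
  + Cl → Cl:1
  + C6H5 → C:6 H:5
Element totals:
  C: 13
  H: 10
  Cl: 1
  N: 1
  O: 2
Molecular formula: C13H10ClNO2.
DoU = (2C + 2 + N − H − X) / 2 = (2·13 + 2 + 1 − 10 − 1) / 2 = 9.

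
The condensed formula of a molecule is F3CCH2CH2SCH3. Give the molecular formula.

Element totals:
  C: 4
  H: 7
  F: 3
  S: 1

C4H7F3S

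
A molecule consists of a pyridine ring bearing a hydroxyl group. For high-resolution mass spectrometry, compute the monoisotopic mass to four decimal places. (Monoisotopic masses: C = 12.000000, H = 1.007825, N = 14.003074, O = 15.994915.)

Atom tally by fragment:
  pyridine ring core → C:5 H:5 N:1
  (− 1 ring H displaced by substituents)
  + OH → O:1 H:1
Element totals:
  C: 5
  H: 5
  N: 1
  O: 1
Molecular formula: C5H5NO.
  M = 5(12.0) + 5(1.007825) + 14.003074 + 15.994915
    = 60.000000 + 5.039125 + 14.003074 + 15.994915 = 95.037114

95.0371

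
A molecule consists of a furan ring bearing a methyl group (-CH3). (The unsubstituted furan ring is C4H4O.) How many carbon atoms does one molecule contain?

Atom tally by fragment:
  furan ring core → C:4 H:4 O:1
  (− 1 ring H displaced by substituents)
  + CH3 → C:1 H:3
Element totals:
  C: 5
  H: 6
  O: 1

5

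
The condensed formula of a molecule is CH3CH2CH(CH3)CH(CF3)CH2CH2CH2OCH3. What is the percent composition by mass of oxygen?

Element totals:
  C: 10
  H: 19
  F: 3
  O: 1
Molecular formula: C10H19F3O.
Molar mass = 212.255 g/mol.
Mass from O: 1 × 15.999 = 15.999 g/mol.
%O = 15.999 / 212.255 × 100 = 7.54%.

7.54%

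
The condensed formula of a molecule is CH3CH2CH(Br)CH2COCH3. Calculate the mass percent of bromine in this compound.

Element totals:
  C: 6
  H: 11
  Br: 1
  O: 1
Molecular formula: C6H11BrO.
Molar mass = 179.057 g/mol.
Mass from Br: 1 × 79.904 = 79.904 g/mol.
%Br = 79.904 / 179.057 × 100 = 44.62%.

44.62%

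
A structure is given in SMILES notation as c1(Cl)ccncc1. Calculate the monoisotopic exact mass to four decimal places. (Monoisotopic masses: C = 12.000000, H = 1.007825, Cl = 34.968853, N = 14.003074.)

113.0032

Atom tally by fragment:
  pyridine ring core → C:5 H:5 N:1
  (− 1 ring H displaced by substituents)
  + Cl → Cl:1
Element totals:
  C: 5
  H: 4
  Cl: 1
  N: 1
Molecular formula: C5H4ClN.
  M = 5(12.0) + 4(1.007825) + 34.968853 + 14.003074
    = 60.000000 + 4.031300 + 34.968853 + 14.003074 = 113.003227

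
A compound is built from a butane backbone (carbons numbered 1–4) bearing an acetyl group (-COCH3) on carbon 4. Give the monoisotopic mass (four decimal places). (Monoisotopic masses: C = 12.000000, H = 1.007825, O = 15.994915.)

100.0888

Atom tally by fragment:
  CH3 → C:1 H:3
  CH2 → C:1 H:2
  CH2 → C:1 H:2
  CH2COCH3 → C:3 H:5 O:1
Element totals:
  C: 6
  H: 12
  O: 1
Molecular formula: C6H12O.
  M = 6(12.0) + 12(1.007825) + 15.994915
    = 72.000000 + 12.093900 + 15.994915 = 100.088815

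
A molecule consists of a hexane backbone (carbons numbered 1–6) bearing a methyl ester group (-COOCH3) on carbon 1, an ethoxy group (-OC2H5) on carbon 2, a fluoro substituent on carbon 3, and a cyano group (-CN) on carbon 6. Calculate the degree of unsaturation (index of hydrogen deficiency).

Atom tally by fragment:
  CH3OOCCH2 → C:3 H:5 O:2
  CH(OC2H5) → C:3 H:6 O:1
  CH(F) → C:1 H:1 F:1
  CH2 → C:1 H:2
  CH2 → C:1 H:2
  CH2CN → C:2 H:2 N:1
Element totals:
  C: 11
  H: 18
  F: 1
  N: 1
  O: 3
Molecular formula: C11H18FNO3.
DoU = (2C + 2 + N − H − X) / 2 = (2·11 + 2 + 1 − 18 − 1) / 2 = 3.

3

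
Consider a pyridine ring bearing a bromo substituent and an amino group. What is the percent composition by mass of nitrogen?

Atom tally by fragment:
  pyridine ring core → C:5 H:5 N:1
  (− 2 ring H displaced by substituents)
  + Br → Br:1
  + NH2 → N:1 H:2
Element totals:
  C: 5
  H: 5
  Br: 1
  N: 2
Molecular formula: C5H5BrN2.
Molar mass = 173.013 g/mol.
Mass from N: 2 × 14.007 = 28.014 g/mol.
%N = 28.014 / 173.013 × 100 = 16.19%.

16.19%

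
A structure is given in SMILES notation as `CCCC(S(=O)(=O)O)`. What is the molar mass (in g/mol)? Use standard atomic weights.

Atom tally by fragment:
  CH3 → C:1 H:3
  CH2 → C:1 H:2
  CH2 → C:1 H:2
  CH2SO3H → C:1 H:3 S:1 O:3
Element totals:
  C: 4
  H: 10
  O: 3
  S: 1
Molecular formula: C4H10O3S.
  M = 4(12.011) + 10(1.008) + 3(15.999) + 32.06
    = 48.044 + 10.080 + 47.997 + 32.060 = 138.181

138.18 g/mol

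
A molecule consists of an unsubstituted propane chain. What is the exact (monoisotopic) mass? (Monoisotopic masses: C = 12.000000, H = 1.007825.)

44.0626

Atom tally by fragment:
  CH3 → C:1 H:3
  CH2 → C:1 H:2
  CH3 → C:1 H:3
Element totals:
  C: 3
  H: 8
Molecular formula: C3H8.
  M = 3(12.0) + 8(1.007825)
    = 36.000000 + 8.062600 = 44.062600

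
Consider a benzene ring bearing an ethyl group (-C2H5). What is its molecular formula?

C8H10

Atom tally by fragment:
  benzene ring core → C:6 H:6
  (− 1 ring H displaced by substituents)
  + C2H5 → C:2 H:5
Element totals:
  C: 8
  H: 10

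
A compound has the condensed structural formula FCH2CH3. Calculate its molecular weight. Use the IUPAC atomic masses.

48.06 g/mol

Element totals:
  C: 2
  H: 5
  F: 1
Molecular formula: C2H5F.
  M = 2(12.011) + 5(1.008) + 18.998
    = 24.022 + 5.040 + 18.998 = 48.060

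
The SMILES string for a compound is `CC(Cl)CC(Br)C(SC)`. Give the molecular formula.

Atom tally by fragment:
  CH3 → C:1 H:3
  CH(Cl) → C:1 H:1 Cl:1
  CH2 → C:1 H:2
  CH(Br) → C:1 H:1 Br:1
  CH2SCH3 → C:2 H:5 S:1
Element totals:
  C: 6
  H: 12
  Br: 1
  Cl: 1
  S: 1

C6H12BrClS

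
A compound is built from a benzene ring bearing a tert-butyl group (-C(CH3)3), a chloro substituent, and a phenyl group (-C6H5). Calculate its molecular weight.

Atom tally by fragment:
  benzene ring core → C:6 H:6
  (− 3 ring H displaced by substituents)
  + C(CH3)3 → C:4 H:9
  + Cl → Cl:1
  + C6H5 → C:6 H:5
Element totals:
  C: 16
  H: 17
  Cl: 1
Molecular formula: C16H17Cl.
  M = 16(12.011) + 17(1.008) + 35.45
    = 192.176 + 17.136 + 35.450 = 244.762

244.76 g/mol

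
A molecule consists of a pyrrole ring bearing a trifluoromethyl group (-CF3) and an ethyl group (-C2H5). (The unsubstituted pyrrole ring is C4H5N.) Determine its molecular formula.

Atom tally by fragment:
  pyrrole ring core → C:4 H:5 N:1
  (− 2 ring H displaced by substituents)
  + CF3 → C:1 F:3
  + C2H5 → C:2 H:5
Element totals:
  C: 7
  H: 8
  F: 3
  N: 1

C7H8F3N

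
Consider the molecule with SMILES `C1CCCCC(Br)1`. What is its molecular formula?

Atom tally by fragment:
  cyclohexane ring core → C:6 H:12
  (− 1 ring H displaced by substituents)
  + Br → Br:1
Element totals:
  C: 6
  H: 11
  Br: 1

C6H11Br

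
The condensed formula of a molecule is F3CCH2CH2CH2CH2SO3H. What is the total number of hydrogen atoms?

Atom tally by fragment:
  F3CCH2 → C:2 H:2 F:3
  CH2 → C:1 H:2
  CH2 → C:1 H:2
  CH2SO3H → C:1 H:3 S:1 O:3
Element totals:
  C: 5
  H: 9
  F: 3
  O: 3
  S: 1

9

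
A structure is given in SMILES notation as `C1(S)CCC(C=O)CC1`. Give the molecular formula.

Atom tally by fragment:
  cyclohexane ring core → C:6 H:12
  (− 2 ring H displaced by substituents)
  + SH → S:1 H:1
  + CHO → C:1 H:1 O:1
Element totals:
  C: 7
  H: 12
  O: 1
  S: 1

C7H12OS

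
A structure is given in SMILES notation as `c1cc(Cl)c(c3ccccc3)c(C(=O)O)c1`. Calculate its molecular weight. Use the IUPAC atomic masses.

232.66 g/mol

Atom tally by fragment:
  benzene ring core → C:6 H:6
  (− 3 ring H displaced by substituents)
  + Cl → Cl:1
  + C6H5 → C:6 H:5
  + COOH → C:1 H:1 O:2
Element totals:
  C: 13
  H: 9
  Cl: 1
  O: 2
Molecular formula: C13H9ClO2.
  M = 13(12.011) + 9(1.008) + 35.45 + 2(15.999)
    = 156.143 + 9.072 + 35.450 + 31.998 = 232.663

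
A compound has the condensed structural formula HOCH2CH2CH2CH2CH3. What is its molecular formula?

Atom tally by fragment:
  HOCH2CH2 → C:2 H:5 O:1
  CH2 → C:1 H:2
  CH2 → C:1 H:2
  CH3 → C:1 H:3
Element totals:
  C: 5
  H: 12
  O: 1

C5H12O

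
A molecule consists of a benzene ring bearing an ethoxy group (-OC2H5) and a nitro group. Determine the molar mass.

167.16 g/mol

Atom tally by fragment:
  benzene ring core → C:6 H:6
  (− 2 ring H displaced by substituents)
  + OC2H5 → C:2 H:5 O:1
  + NO2 → N:1 O:2
Element totals:
  C: 8
  H: 9
  N: 1
  O: 3
Molecular formula: C8H9NO3.
  M = 8(12.011) + 9(1.008) + 14.007 + 3(15.999)
    = 96.088 + 9.072 + 14.007 + 47.997 = 167.164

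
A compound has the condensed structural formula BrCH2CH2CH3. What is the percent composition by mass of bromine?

Atom tally by fragment:
  BrCH2 → C:1 H:2 Br:1
  CH2 → C:1 H:2
  CH3 → C:1 H:3
Element totals:
  C: 3
  H: 7
  Br: 1
Molecular formula: C3H7Br.
Molar mass = 122.993 g/mol.
Mass from Br: 1 × 79.904 = 79.904 g/mol.
%Br = 79.904 / 122.993 × 100 = 64.97%.

64.97%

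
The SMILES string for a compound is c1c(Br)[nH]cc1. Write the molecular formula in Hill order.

C4H4BrN

Atom tally by fragment:
  pyrrole ring core → C:4 H:5 N:1
  (− 1 ring H displaced by substituents)
  + Br → Br:1
Element totals:
  C: 4
  H: 4
  Br: 1
  N: 1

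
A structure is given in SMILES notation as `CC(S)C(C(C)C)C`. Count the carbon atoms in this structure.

7

Atom tally by fragment:
  CH3 → C:1 H:3
  CH(SH) → C:1 H:2 S:1
  CH(CH(CH3)2) → C:4 H:8
  CH3 → C:1 H:3
Element totals:
  C: 7
  H: 16
  S: 1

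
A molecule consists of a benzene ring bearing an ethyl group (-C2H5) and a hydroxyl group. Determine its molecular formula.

Atom tally by fragment:
  benzene ring core → C:6 H:6
  (− 2 ring H displaced by substituents)
  + C2H5 → C:2 H:5
  + OH → O:1 H:1
Element totals:
  C: 8
  H: 10
  O: 1

C8H10O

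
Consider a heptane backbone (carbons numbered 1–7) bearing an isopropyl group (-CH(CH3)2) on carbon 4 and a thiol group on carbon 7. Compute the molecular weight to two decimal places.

174.35 g/mol

Atom tally by fragment:
  CH3 → C:1 H:3
  CH2 → C:1 H:2
  CH2 → C:1 H:2
  CH(CH(CH3)2) → C:4 H:8
  CH2 → C:1 H:2
  CH2 → C:1 H:2
  CH2SH → C:1 H:3 S:1
Element totals:
  C: 10
  H: 22
  S: 1
Molecular formula: C10H22S.
  M = 10(12.011) + 22(1.008) + 32.06
    = 120.110 + 22.176 + 32.060 = 174.346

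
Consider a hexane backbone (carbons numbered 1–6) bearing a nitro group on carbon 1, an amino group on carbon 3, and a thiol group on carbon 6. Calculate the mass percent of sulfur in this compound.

17.99%

Atom tally by fragment:
  O2NCH2 → C:1 H:2 N:1 O:2
  CH2 → C:1 H:2
  CH(NH2) → C:1 H:3 N:1
  CH2 → C:1 H:2
  CH2 → C:1 H:2
  CH2SH → C:1 H:3 S:1
Element totals:
  C: 6
  H: 14
  N: 2
  O: 2
  S: 1
Molecular formula: C6H14N2O2S.
Molar mass = 178.250 g/mol.
Mass from S: 1 × 32.06 = 32.060 g/mol.
%S = 32.060 / 178.250 × 100 = 17.99%.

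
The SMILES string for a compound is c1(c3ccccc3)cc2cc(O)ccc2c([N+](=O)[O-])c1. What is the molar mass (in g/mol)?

Atom tally by fragment:
  naphthalene ring system core → C:10 H:8
  (− 3 ring H displaced by substituents)
  + C6H5 → C:6 H:5
  + OH → O:1 H:1
  + NO2 → N:1 O:2
Element totals:
  C: 16
  H: 11
  N: 1
  O: 3
Molecular formula: C16H11NO3.
  M = 16(12.011) + 11(1.008) + 14.007 + 3(15.999)
    = 192.176 + 11.088 + 14.007 + 47.997 = 265.268

265.27 g/mol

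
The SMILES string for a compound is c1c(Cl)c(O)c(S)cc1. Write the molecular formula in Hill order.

Atom tally by fragment:
  benzene ring core → C:6 H:6
  (− 3 ring H displaced by substituents)
  + Cl → Cl:1
  + OH → O:1 H:1
  + SH → S:1 H:1
Element totals:
  C: 6
  H: 5
  Cl: 1
  O: 1
  S: 1

C6H5ClOS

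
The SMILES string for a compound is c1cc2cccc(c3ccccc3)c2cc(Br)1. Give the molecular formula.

Atom tally by fragment:
  naphthalene ring system core → C:10 H:8
  (− 2 ring H displaced by substituents)
  + C6H5 → C:6 H:5
  + Br → Br:1
Element totals:
  C: 16
  H: 11
  Br: 1

C16H11Br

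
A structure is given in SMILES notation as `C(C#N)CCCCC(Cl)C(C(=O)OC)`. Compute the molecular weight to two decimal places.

217.69 g/mol

Atom tally by fragment:
  NCCH2 → C:2 H:2 N:1
  CH2 → C:1 H:2
  CH2 → C:1 H:2
  CH2 → C:1 H:2
  CH2 → C:1 H:2
  CH(Cl) → C:1 H:1 Cl:1
  CH2COOCH3 → C:3 H:5 O:2
Element totals:
  C: 10
  H: 16
  Cl: 1
  N: 1
  O: 2
Molecular formula: C10H16ClNO2.
  M = 10(12.011) + 16(1.008) + 35.45 + 14.007 + 2(15.999)
    = 120.110 + 16.128 + 35.450 + 14.007 + 31.998 = 217.693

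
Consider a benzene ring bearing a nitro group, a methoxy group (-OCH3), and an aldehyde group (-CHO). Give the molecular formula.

C8H7NO4

Atom tally by fragment:
  benzene ring core → C:6 H:6
  (− 3 ring H displaced by substituents)
  + NO2 → N:1 O:2
  + OCH3 → C:1 H:3 O:1
  + CHO → C:1 H:1 O:1
Element totals:
  C: 8
  H: 7
  N: 1
  O: 4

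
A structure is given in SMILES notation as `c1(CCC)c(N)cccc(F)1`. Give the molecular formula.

Atom tally by fragment:
  benzene ring core → C:6 H:6
  (− 3 ring H displaced by substituents)
  + CH2CH2CH3 → C:3 H:7
  + NH2 → N:1 H:2
  + F → F:1
Element totals:
  C: 9
  H: 12
  F: 1
  N: 1

C9H12FN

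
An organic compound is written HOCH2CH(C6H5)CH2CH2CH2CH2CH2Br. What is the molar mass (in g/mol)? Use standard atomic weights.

Element totals:
  C: 13
  H: 19
  Br: 1
  O: 1
Molecular formula: C13H19BrO.
  M = 13(12.011) + 19(1.008) + 79.904 + 15.999
    = 156.143 + 19.152 + 79.904 + 15.999 = 271.198

271.20 g/mol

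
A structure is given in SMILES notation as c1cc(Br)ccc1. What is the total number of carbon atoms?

Atom tally by fragment:
  benzene ring core → C:6 H:6
  (− 1 ring H displaced by substituents)
  + Br → Br:1
Element totals:
  C: 6
  H: 5
  Br: 1

6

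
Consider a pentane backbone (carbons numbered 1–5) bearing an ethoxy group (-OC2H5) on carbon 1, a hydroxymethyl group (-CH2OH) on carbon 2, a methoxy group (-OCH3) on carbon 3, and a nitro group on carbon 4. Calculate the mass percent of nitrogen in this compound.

6.33%

Atom tally by fragment:
  C2H5OCH2 → C:3 H:7 O:1
  CH(CH2OH) → C:2 H:4 O:1
  CH(OCH3) → C:2 H:4 O:1
  CH(NO2) → C:1 H:1 N:1 O:2
  CH3 → C:1 H:3
Element totals:
  C: 9
  H: 19
  N: 1
  O: 5
Molecular formula: C9H19NO5.
Molar mass = 221.253 g/mol.
Mass from N: 1 × 14.007 = 14.007 g/mol.
%N = 14.007 / 221.253 × 100 = 6.33%.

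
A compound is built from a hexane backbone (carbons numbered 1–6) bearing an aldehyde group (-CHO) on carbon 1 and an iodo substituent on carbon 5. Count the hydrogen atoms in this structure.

13

Atom tally by fragment:
  OHCCH2 → C:2 H:3 O:1
  CH2 → C:1 H:2
  CH2 → C:1 H:2
  CH2 → C:1 H:2
  CH(I) → C:1 H:1 I:1
  CH3 → C:1 H:3
Element totals:
  C: 7
  H: 13
  I: 1
  O: 1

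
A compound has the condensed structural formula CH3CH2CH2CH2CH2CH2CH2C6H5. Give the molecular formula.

Atom tally by fragment:
  CH3 → C:1 H:3
  CH2 → C:1 H:2
  CH2 → C:1 H:2
  CH2 → C:1 H:2
  CH2 → C:1 H:2
  CH2 → C:1 H:2
  CH2C6H5 → C:7 H:7
Element totals:
  C: 13
  H: 20

C13H20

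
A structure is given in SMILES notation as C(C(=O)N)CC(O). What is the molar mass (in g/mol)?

103.12 g/mol

Atom tally by fragment:
  H2NOCCH2 → C:2 H:4 O:1 N:1
  CH2 → C:1 H:2
  CH2OH → C:1 H:3 O:1
Element totals:
  C: 4
  H: 9
  N: 1
  O: 2
Molecular formula: C4H9NO2.
  M = 4(12.011) + 9(1.008) + 14.007 + 2(15.999)
    = 48.044 + 9.072 + 14.007 + 31.998 = 103.121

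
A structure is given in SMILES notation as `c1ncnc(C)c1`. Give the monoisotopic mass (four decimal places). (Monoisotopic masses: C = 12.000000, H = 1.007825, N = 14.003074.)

Atom tally by fragment:
  pyrimidine ring core → C:4 H:4 N:2
  (− 1 ring H displaced by substituents)
  + CH3 → C:1 H:3
Element totals:
  C: 5
  H: 6
  N: 2
Molecular formula: C5H6N2.
  M = 5(12.0) + 6(1.007825) + 2(14.003074)
    = 60.000000 + 6.046950 + 28.006148 = 94.053098

94.0531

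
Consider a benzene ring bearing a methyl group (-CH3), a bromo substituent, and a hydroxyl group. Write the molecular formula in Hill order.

C7H7BrO

Atom tally by fragment:
  benzene ring core → C:6 H:6
  (− 3 ring H displaced by substituents)
  + CH3 → C:1 H:3
  + Br → Br:1
  + OH → O:1 H:1
Element totals:
  C: 7
  H: 7
  Br: 1
  O: 1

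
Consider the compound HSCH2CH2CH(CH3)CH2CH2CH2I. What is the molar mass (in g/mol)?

258.16 g/mol

Atom tally by fragment:
  HSCH2 → C:1 H:3 S:1
  CH2 → C:1 H:2
  CH(CH3) → C:2 H:4
  CH2 → C:1 H:2
  CH2 → C:1 H:2
  CH2I → C:1 H:2 I:1
Element totals:
  C: 7
  H: 15
  I: 1
  S: 1
Molecular formula: C7H15IS.
  M = 7(12.011) + 15(1.008) + 126.904 + 32.06
    = 84.077 + 15.120 + 126.904 + 32.060 = 258.161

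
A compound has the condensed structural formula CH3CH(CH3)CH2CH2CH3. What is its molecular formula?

Atom tally by fragment:
  CH3 → C:1 H:3
  CH(CH3) → C:2 H:4
  CH2 → C:1 H:2
  CH2 → C:1 H:2
  CH3 → C:1 H:3
Element totals:
  C: 6
  H: 14

C6H14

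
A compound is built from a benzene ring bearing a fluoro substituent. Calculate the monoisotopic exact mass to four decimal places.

96.0375

Atom tally by fragment:
  benzene ring core → C:6 H:6
  (− 1 ring H displaced by substituents)
  + F → F:1
Element totals:
  C: 6
  H: 5
  F: 1
Molecular formula: C6H5F.
  M = 6(12.0) + 5(1.007825) + 18.998403
    = 72.000000 + 5.039125 + 18.998403 = 96.037528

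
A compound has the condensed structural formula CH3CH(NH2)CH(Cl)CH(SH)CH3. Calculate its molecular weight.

Atom tally by fragment:
  CH3 → C:1 H:3
  CH(NH2) → C:1 H:3 N:1
  CH(Cl) → C:1 H:1 Cl:1
  CH(SH) → C:1 H:2 S:1
  CH3 → C:1 H:3
Element totals:
  C: 5
  H: 12
  Cl: 1
  N: 1
  S: 1
Molecular formula: C5H12ClNS.
  M = 5(12.011) + 12(1.008) + 35.45 + 14.007 + 32.06
    = 60.055 + 12.096 + 35.450 + 14.007 + 32.060 = 153.668

153.67 g/mol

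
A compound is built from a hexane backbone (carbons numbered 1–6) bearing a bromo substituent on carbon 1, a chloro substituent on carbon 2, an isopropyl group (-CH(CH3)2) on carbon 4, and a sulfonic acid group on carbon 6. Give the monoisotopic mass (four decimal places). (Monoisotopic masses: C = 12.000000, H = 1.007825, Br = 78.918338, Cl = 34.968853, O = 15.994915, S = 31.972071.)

Atom tally by fragment:
  BrCH2 → C:1 H:2 Br:1
  CH(Cl) → C:1 H:1 Cl:1
  CH2 → C:1 H:2
  CH(CH(CH3)2) → C:4 H:8
  CH2 → C:1 H:2
  CH2SO3H → C:1 H:3 S:1 O:3
Element totals:
  C: 9
  H: 18
  Br: 1
  Cl: 1
  O: 3
  S: 1
Molecular formula: C9H18BrClO3S.
  M = 9(12.0) + 18(1.007825) + 78.918338 + 34.968853 + 3(15.994915) + 31.972071
    = 108.000000 + 18.140850 + 78.918338 + 34.968853 + 47.984745 + 31.972071 = 319.984857

319.9849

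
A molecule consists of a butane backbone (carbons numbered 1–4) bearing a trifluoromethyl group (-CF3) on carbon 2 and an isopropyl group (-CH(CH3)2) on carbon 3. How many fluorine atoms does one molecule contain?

Atom tally by fragment:
  CH3 → C:1 H:3
  CH(CF3) → C:2 H:1 F:3
  CH(CH(CH3)2) → C:4 H:8
  CH3 → C:1 H:3
Element totals:
  C: 8
  H: 15
  F: 3

3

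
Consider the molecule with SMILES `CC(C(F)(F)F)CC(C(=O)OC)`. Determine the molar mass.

Atom tally by fragment:
  CH3 → C:1 H:3
  CH(CF3) → C:2 H:1 F:3
  CH2 → C:1 H:2
  CH2COOCH3 → C:3 H:5 O:2
Element totals:
  C: 7
  H: 11
  F: 3
  O: 2
Molecular formula: C7H11F3O2.
  M = 7(12.011) + 11(1.008) + 3(18.998) + 2(15.999)
    = 84.077 + 11.088 + 56.994 + 31.998 = 184.157

184.16 g/mol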